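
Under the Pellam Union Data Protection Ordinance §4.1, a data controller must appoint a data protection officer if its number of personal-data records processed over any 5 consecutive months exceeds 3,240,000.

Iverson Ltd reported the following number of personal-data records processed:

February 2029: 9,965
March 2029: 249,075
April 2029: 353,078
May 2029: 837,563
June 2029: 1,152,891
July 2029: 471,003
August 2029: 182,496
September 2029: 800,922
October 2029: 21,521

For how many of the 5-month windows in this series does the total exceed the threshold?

1

February 2029–June 2029: 9,965 + 249,075 + 353,078 + 837,563 + 1,152,891 = 2,602,572 (under)
March 2029–July 2029: 249,075 + 353,078 + 837,563 + 1,152,891 + 471,003 = 3,063,610 (under)
April 2029–August 2029: 353,078 + 837,563 + 1,152,891 + 471,003 + 182,496 = 2,997,031 (under)
May 2029–September 2029: 837,563 + 1,152,891 + 471,003 + 182,496 + 800,922 = 3,444,875 (over)
June 2029–October 2029: 1,152,891 + 471,003 + 182,496 + 800,922 + 21,521 = 2,628,833 (under)
1 window exceeds the threshold.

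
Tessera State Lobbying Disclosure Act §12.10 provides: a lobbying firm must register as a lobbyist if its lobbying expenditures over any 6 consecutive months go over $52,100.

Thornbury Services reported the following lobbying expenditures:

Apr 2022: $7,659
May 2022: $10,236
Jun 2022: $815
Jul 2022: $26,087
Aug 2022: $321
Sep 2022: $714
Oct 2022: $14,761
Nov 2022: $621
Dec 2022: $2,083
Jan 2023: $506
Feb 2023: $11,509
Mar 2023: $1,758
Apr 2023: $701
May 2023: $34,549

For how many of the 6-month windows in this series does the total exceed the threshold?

1

Apr 2022–Sep 2022: $7,659 + $10,236 + $815 + $26,087 + $321 + $714 = $45,832 (under)
May 2022–Oct 2022: $10,236 + $815 + $26,087 + $321 + $714 + $14,761 = $52,934 (over)
Jun 2022–Nov 2022: $815 + $26,087 + $321 + $714 + $14,761 + $621 = $43,319 (under)
Jul 2022–Dec 2022: $26,087 + $321 + $714 + $14,761 + $621 + $2,083 = $44,587 (under)
Aug 2022–Jan 2023: $321 + $714 + $14,761 + $621 + $2,083 + $506 = $19,006 (under)
Sep 2022–Feb 2023: $714 + $14,761 + $621 + $2,083 + $506 + $11,509 = $30,194 (under)
Oct 2022–Mar 2023: $14,761 + $621 + $2,083 + $506 + $11,509 + $1,758 = $31,238 (under)
Nov 2022–Apr 2023: $621 + $2,083 + $506 + $11,509 + $1,758 + $701 = $17,178 (under)
Dec 2022–May 2023: $2,083 + $506 + $11,509 + $1,758 + $701 + $34,549 = $51,106 (under)
1 window exceeds the threshold.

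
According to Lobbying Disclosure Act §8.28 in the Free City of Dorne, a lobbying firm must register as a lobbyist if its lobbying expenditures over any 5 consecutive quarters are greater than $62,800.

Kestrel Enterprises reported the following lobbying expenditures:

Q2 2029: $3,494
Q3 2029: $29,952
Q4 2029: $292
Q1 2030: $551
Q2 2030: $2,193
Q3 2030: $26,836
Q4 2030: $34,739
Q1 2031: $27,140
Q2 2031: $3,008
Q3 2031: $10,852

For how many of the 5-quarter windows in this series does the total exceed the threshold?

4

Q2 2029–Q2 2030: $3,494 + $29,952 + $292 + $551 + $2,193 = $36,482 (under)
Q3 2029–Q3 2030: $29,952 + $292 + $551 + $2,193 + $26,836 = $59,824 (under)
Q4 2029–Q4 2030: $292 + $551 + $2,193 + $26,836 + $34,739 = $64,611 (over)
Q1 2030–Q1 2031: $551 + $2,193 + $26,836 + $34,739 + $27,140 = $91,459 (over)
Q2 2030–Q2 2031: $2,193 + $26,836 + $34,739 + $27,140 + $3,008 = $93,916 (over)
Q3 2030–Q3 2031: $26,836 + $34,739 + $27,140 + $3,008 + $10,852 = $102,575 (over)
4 windows exceed the threshold.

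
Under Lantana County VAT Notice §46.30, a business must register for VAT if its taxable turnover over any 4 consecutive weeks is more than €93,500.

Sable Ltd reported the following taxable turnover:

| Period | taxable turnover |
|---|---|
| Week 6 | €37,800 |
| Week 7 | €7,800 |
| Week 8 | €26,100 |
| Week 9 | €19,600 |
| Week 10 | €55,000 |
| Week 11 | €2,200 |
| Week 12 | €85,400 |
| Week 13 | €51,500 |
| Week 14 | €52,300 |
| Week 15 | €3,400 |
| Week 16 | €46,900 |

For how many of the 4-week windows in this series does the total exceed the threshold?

7

Week 6–Week 9: €37,800 + €7,800 + €26,100 + €19,600 = €91,300 (under)
Week 7–Week 10: €7,800 + €26,100 + €19,600 + €55,000 = €108,500 (over)
Week 8–Week 11: €26,100 + €19,600 + €55,000 + €2,200 = €102,900 (over)
Week 9–Week 12: €19,600 + €55,000 + €2,200 + €85,400 = €162,200 (over)
Week 10–Week 13: €55,000 + €2,200 + €85,400 + €51,500 = €194,100 (over)
Week 11–Week 14: €2,200 + €85,400 + €51,500 + €52,300 = €191,400 (over)
Week 12–Week 15: €85,400 + €51,500 + €52,300 + €3,400 = €192,600 (over)
Week 13–Week 16: €51,500 + €52,300 + €3,400 + €46,900 = €154,100 (over)
7 windows exceed the threshold.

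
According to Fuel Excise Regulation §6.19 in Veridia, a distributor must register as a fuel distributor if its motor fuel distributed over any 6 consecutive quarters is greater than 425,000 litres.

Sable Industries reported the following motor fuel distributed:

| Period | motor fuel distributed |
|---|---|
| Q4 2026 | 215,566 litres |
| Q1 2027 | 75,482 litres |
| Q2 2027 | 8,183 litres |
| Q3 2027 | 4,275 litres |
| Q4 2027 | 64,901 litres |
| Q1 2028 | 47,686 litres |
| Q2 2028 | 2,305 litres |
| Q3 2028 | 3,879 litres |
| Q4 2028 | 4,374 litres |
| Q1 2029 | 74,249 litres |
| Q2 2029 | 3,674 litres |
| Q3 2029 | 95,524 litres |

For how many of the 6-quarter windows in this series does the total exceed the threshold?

0

Q4 2026–Q1 2028: 215,566 litres + 75,482 litres + 8,183 litres + 4,275 litres + 64,901 litres + 47,686 litres = 416,093 litres (under)
Q1 2027–Q2 2028: 75,482 litres + 8,183 litres + 4,275 litres + 64,901 litres + 47,686 litres + 2,305 litres = 202,832 litres (under)
Q2 2027–Q3 2028: 8,183 litres + 4,275 litres + 64,901 litres + 47,686 litres + 2,305 litres + 3,879 litres = 131,229 litres (under)
Q3 2027–Q4 2028: 4,275 litres + 64,901 litres + 47,686 litres + 2,305 litres + 3,879 litres + 4,374 litres = 127,420 litres (under)
Q4 2027–Q1 2029: 64,901 litres + 47,686 litres + 2,305 litres + 3,879 litres + 4,374 litres + 74,249 litres = 197,394 litres (under)
Q1 2028–Q2 2029: 47,686 litres + 2,305 litres + 3,879 litres + 4,374 litres + 74,249 litres + 3,674 litres = 136,167 litres (under)
Q2 2028–Q3 2029: 2,305 litres + 3,879 litres + 4,374 litres + 74,249 litres + 3,674 litres + 95,524 litres = 184,005 litres (under)
0 windows exceed the threshold.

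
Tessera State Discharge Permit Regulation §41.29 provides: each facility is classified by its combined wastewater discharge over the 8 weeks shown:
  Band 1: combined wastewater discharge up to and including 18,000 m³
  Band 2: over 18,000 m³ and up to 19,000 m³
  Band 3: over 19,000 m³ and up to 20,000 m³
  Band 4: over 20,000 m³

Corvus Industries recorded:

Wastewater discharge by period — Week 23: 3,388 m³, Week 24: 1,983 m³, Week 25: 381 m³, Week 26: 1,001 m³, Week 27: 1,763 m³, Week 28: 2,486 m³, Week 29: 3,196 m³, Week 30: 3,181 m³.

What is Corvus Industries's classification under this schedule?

Band 1

Combined wastewater discharge: 3,388 m³ + 1,983 m³ + 381 m³ + 1,001 m³ + 1,763 m³ + 2,486 m³ + 3,196 m³ + 3,181 m³ = 17,379 m³.
17,379 m³ ≤ 18,000 m³, so Band 1 applies.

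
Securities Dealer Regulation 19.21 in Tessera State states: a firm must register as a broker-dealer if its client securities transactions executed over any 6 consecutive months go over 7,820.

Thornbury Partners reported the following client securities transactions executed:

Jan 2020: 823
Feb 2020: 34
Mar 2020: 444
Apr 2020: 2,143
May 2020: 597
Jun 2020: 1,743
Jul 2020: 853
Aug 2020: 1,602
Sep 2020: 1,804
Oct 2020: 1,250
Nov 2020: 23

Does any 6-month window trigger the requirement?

Yes

Jan 2020–Jun 2020: 823 + 34 + 444 + 2,143 + 597 + 1,743 = 5,784 (under)
Feb 2020–Jul 2020: 34 + 444 + 2,143 + 597 + 1,743 + 853 = 5,814 (under)
Mar 2020–Aug 2020: 444 + 2,143 + 597 + 1,743 + 853 + 1,602 = 7,382 (under)
Apr 2020–Sep 2020: 2,143 + 597 + 1,743 + 853 + 1,602 + 1,804 = 8,742 (over)
May 2020–Oct 2020: 597 + 1,743 + 853 + 1,602 + 1,804 + 1,250 = 7,849 (over)
Jun 2020–Nov 2020: 1,743 + 853 + 1,602 + 1,804 + 1,250 + 23 = 7,275 (under)
At least one window exceeds 7,820.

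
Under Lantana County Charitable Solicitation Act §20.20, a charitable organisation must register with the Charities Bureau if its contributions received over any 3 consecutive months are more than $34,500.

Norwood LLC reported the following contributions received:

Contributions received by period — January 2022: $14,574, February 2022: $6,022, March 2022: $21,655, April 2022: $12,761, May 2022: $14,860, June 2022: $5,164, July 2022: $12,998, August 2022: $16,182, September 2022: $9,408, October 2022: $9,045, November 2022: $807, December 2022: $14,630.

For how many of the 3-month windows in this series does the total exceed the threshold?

5

January 2022–March 2022: $14,574 + $6,022 + $21,655 = $42,251 (over)
February 2022–April 2022: $6,022 + $21,655 + $12,761 = $40,438 (over)
March 2022–May 2022: $21,655 + $12,761 + $14,860 = $49,276 (over)
April 2022–June 2022: $12,761 + $14,860 + $5,164 = $32,785 (under)
May 2022–July 2022: $14,860 + $5,164 + $12,998 = $33,022 (under)
June 2022–August 2022: $5,164 + $12,998 + $16,182 = $34,344 (under)
July 2022–September 2022: $12,998 + $16,182 + $9,408 = $38,588 (over)
August 2022–October 2022: $16,182 + $9,408 + $9,045 = $34,635 (over)
September 2022–November 2022: $9,408 + $9,045 + $807 = $19,260 (under)
October 2022–December 2022: $9,045 + $807 + $14,630 = $24,482 (under)
5 windows exceed the threshold.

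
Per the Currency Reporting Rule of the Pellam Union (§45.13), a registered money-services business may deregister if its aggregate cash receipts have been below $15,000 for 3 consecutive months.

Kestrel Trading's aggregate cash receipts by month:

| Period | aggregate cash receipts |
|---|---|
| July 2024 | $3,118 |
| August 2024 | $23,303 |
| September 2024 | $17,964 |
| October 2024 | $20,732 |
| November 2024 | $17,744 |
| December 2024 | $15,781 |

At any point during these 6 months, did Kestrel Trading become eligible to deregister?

Months below $15,000: July 2024.
Longest run of consecutive months below the threshold: 1.
1 < 3, so Kestrel Trading never became eligible.

No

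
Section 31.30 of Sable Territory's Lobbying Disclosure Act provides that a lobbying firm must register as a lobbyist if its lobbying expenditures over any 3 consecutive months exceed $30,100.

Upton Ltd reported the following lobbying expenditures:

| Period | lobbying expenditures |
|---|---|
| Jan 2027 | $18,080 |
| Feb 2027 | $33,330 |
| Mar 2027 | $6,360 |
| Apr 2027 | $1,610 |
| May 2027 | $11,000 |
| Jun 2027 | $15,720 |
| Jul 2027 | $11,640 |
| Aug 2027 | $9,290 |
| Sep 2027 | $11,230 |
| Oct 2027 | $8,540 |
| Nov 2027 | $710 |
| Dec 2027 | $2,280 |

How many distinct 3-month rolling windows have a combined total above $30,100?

Jan 2027–Mar 2027: $18,080 + $33,330 + $6,360 = $57,770 (over)
Feb 2027–Apr 2027: $33,330 + $6,360 + $1,610 = $41,300 (over)
Mar 2027–May 2027: $6,360 + $1,610 + $11,000 = $18,970 (under)
Apr 2027–Jun 2027: $1,610 + $11,000 + $15,720 = $28,330 (under)
May 2027–Jul 2027: $11,000 + $15,720 + $11,640 = $38,360 (over)
Jun 2027–Aug 2027: $15,720 + $11,640 + $9,290 = $36,650 (over)
Jul 2027–Sep 2027: $11,640 + $9,290 + $11,230 = $32,160 (over)
Aug 2027–Oct 2027: $9,290 + $11,230 + $8,540 = $29,060 (under)
Sep 2027–Nov 2027: $11,230 + $8,540 + $710 = $20,480 (under)
Oct 2027–Dec 2027: $8,540 + $710 + $2,280 = $11,530 (under)
5 windows exceed the threshold.

5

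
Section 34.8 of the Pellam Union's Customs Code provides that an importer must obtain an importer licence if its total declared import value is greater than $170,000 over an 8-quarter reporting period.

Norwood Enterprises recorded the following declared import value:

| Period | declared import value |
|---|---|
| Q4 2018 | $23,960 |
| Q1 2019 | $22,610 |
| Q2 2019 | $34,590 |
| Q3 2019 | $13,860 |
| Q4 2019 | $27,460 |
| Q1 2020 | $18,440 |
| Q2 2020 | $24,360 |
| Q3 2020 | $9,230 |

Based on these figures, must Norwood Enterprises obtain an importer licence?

Total declared import value: $23,960 + $22,610 + $34,590 + $13,860 + $27,460 + $18,440 + $24,360 + $9,230 = $174,510.
$174,510 > $170,000, so the threshold is exceeded.

Yes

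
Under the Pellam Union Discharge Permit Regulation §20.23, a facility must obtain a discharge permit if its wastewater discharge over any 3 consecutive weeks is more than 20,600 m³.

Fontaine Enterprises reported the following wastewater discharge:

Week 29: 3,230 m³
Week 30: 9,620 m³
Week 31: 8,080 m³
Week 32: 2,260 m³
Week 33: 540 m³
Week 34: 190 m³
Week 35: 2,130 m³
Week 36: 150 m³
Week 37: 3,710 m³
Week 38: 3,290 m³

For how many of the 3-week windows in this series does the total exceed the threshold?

Week 29–Week 31: 3,230 m³ + 9,620 m³ + 8,080 m³ = 20,930 m³ (over)
Week 30–Week 32: 9,620 m³ + 8,080 m³ + 2,260 m³ = 19,960 m³ (under)
Week 31–Week 33: 8,080 m³ + 2,260 m³ + 540 m³ = 10,880 m³ (under)
Week 32–Week 34: 2,260 m³ + 540 m³ + 190 m³ = 2,990 m³ (under)
Week 33–Week 35: 540 m³ + 190 m³ + 2,130 m³ = 2,860 m³ (under)
Week 34–Week 36: 190 m³ + 2,130 m³ + 150 m³ = 2,470 m³ (under)
Week 35–Week 37: 2,130 m³ + 150 m³ + 3,710 m³ = 5,990 m³ (under)
Week 36–Week 38: 150 m³ + 3,710 m³ + 3,290 m³ = 7,150 m³ (under)
1 window exceeds the threshold.

1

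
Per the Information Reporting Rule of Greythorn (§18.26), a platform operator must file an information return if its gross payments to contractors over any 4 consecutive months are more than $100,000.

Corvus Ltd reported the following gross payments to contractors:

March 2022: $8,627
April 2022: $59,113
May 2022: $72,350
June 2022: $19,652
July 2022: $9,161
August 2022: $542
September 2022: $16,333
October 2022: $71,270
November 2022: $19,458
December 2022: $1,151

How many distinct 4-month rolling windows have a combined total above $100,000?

March 2022–June 2022: $8,627 + $59,113 + $72,350 + $19,652 = $159,742 (over)
April 2022–July 2022: $59,113 + $72,350 + $19,652 + $9,161 = $160,276 (over)
May 2022–August 2022: $72,350 + $19,652 + $9,161 + $542 = $101,705 (over)
June 2022–September 2022: $19,652 + $9,161 + $542 + $16,333 = $45,688 (under)
July 2022–October 2022: $9,161 + $542 + $16,333 + $71,270 = $97,306 (under)
August 2022–November 2022: $542 + $16,333 + $71,270 + $19,458 = $107,603 (over)
September 2022–December 2022: $16,333 + $71,270 + $19,458 + $1,151 = $108,212 (over)
5 windows exceed the threshold.

5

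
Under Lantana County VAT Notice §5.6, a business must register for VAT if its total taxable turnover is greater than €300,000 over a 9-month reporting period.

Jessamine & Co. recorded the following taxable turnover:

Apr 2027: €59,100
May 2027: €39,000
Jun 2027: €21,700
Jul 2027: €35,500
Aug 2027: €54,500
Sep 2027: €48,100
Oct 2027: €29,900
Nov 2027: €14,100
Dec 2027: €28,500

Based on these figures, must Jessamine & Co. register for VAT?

Total taxable turnover: €59,100 + €39,000 + €21,700 + €35,500 + €54,500 + €48,100 + €29,900 + €14,100 + €28,500 = €330,400.
€330,400 > €300,000, so the threshold is exceeded.

Yes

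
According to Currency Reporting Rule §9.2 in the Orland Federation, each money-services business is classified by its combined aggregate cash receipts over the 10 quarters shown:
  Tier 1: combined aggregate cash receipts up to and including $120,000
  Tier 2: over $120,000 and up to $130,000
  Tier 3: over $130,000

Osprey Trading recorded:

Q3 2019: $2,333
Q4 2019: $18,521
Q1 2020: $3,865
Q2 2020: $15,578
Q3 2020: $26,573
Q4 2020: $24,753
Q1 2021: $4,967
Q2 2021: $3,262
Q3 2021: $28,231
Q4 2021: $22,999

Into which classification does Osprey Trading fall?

Combined aggregate cash receipts: $2,333 + $18,521 + $3,865 + $15,578 + $26,573 + $24,753 + $4,967 + $3,262 + $28,231 + $22,999 = $151,082.
$151,082 > $130,000, so Tier 3 applies.

Tier 3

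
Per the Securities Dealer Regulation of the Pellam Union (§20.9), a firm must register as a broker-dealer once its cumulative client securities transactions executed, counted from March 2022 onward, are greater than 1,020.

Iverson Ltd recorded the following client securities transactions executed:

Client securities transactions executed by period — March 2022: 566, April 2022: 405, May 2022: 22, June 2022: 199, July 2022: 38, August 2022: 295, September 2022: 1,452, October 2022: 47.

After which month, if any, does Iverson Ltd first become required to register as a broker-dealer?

June 2022

Through March 2022: 566
Through April 2022: 971
Through May 2022: 993
Through June 2022: 1,192 ← exceeds threshold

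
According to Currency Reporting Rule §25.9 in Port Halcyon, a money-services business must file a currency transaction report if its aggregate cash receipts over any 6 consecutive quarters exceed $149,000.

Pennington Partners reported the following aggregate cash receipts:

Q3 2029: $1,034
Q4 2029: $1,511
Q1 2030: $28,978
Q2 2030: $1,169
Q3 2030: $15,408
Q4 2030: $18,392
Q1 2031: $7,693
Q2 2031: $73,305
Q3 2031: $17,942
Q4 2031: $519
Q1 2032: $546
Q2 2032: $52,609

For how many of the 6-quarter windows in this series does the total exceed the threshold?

Q3 2029–Q4 2030: $1,034 + $1,511 + $28,978 + $1,169 + $15,408 + $18,392 = $66,492 (under)
Q4 2029–Q1 2031: $1,511 + $28,978 + $1,169 + $15,408 + $18,392 + $7,693 = $73,151 (under)
Q1 2030–Q2 2031: $28,978 + $1,169 + $15,408 + $18,392 + $7,693 + $73,305 = $144,945 (under)
Q2 2030–Q3 2031: $1,169 + $15,408 + $18,392 + $7,693 + $73,305 + $17,942 = $133,909 (under)
Q3 2030–Q4 2031: $15,408 + $18,392 + $7,693 + $73,305 + $17,942 + $519 = $133,259 (under)
Q4 2030–Q1 2032: $18,392 + $7,693 + $73,305 + $17,942 + $519 + $546 = $118,397 (under)
Q1 2031–Q2 2032: $7,693 + $73,305 + $17,942 + $519 + $546 + $52,609 = $152,614 (over)
1 window exceeds the threshold.

1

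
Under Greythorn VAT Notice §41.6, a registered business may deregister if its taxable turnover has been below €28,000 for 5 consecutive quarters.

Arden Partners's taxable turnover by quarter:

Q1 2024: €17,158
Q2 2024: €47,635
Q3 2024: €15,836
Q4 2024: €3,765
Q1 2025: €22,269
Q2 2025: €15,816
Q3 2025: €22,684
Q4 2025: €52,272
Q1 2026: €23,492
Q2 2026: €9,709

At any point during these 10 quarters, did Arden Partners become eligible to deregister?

Yes

Quarters below €28,000: Q1 2024, Q3 2024, Q4 2024, Q1 2025, Q2 2025, Q3 2025, Q1 2026, Q2 2026.
Longest run of consecutive quarters below the threshold: 5.
5 ≥ 5, so Arden Partners became eligible.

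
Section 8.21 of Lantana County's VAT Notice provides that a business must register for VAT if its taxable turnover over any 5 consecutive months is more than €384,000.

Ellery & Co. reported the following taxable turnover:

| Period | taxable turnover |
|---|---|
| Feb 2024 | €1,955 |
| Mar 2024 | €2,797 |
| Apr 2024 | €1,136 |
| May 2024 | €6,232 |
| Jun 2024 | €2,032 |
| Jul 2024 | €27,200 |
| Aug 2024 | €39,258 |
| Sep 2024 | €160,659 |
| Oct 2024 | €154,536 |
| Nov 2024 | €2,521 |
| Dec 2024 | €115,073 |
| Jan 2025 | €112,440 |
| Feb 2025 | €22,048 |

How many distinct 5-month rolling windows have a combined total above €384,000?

Feb 2024–Jun 2024: €1,955 + €2,797 + €1,136 + €6,232 + €2,032 = €14,152 (under)
Mar 2024–Jul 2024: €2,797 + €1,136 + €6,232 + €2,032 + €27,200 = €39,397 (under)
Apr 2024–Aug 2024: €1,136 + €6,232 + €2,032 + €27,200 + €39,258 = €75,858 (under)
May 2024–Sep 2024: €6,232 + €2,032 + €27,200 + €39,258 + €160,659 = €235,381 (under)
Jun 2024–Oct 2024: €2,032 + €27,200 + €39,258 + €160,659 + €154,536 = €383,685 (under)
Jul 2024–Nov 2024: €27,200 + €39,258 + €160,659 + €154,536 + €2,521 = €384,174 (over)
Aug 2024–Dec 2024: €39,258 + €160,659 + €154,536 + €2,521 + €115,073 = €472,047 (over)
Sep 2024–Jan 2025: €160,659 + €154,536 + €2,521 + €115,073 + €112,440 = €545,229 (over)
Oct 2024–Feb 2025: €154,536 + €2,521 + €115,073 + €112,440 + €22,048 = €406,618 (over)
4 windows exceed the threshold.

4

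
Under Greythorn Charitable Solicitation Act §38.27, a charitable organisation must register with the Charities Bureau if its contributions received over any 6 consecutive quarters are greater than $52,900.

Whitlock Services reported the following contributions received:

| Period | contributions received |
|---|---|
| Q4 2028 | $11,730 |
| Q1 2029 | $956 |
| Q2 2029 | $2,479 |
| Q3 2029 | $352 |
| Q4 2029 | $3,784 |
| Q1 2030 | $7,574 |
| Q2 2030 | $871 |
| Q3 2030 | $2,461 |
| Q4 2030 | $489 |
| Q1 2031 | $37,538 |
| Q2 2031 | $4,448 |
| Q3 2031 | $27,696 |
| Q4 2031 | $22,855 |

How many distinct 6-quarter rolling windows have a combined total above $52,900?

Q4 2028–Q1 2030: $11,730 + $956 + $2,479 + $352 + $3,784 + $7,574 = $26,875 (under)
Q1 2029–Q2 2030: $956 + $2,479 + $352 + $3,784 + $7,574 + $871 = $16,016 (under)
Q2 2029–Q3 2030: $2,479 + $352 + $3,784 + $7,574 + $871 + $2,461 = $17,521 (under)
Q3 2029–Q4 2030: $352 + $3,784 + $7,574 + $871 + $2,461 + $489 = $15,531 (under)
Q4 2029–Q1 2031: $3,784 + $7,574 + $871 + $2,461 + $489 + $37,538 = $52,717 (under)
Q1 2030–Q2 2031: $7,574 + $871 + $2,461 + $489 + $37,538 + $4,448 = $53,381 (over)
Q2 2030–Q3 2031: $871 + $2,461 + $489 + $37,538 + $4,448 + $27,696 = $73,503 (over)
Q3 2030–Q4 2031: $2,461 + $489 + $37,538 + $4,448 + $27,696 + $22,855 = $95,487 (over)
3 windows exceed the threshold.

3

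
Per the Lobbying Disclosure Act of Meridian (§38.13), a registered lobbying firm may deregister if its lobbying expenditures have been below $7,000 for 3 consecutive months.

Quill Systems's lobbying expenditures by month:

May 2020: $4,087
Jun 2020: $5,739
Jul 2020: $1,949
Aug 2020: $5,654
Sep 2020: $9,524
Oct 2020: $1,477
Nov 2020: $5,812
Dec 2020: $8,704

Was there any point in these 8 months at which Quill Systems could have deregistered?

Months below $7,000: May 2020, Jun 2020, Jul 2020, Aug 2020, Oct 2020, Nov 2020.
Longest run of consecutive months below the threshold: 4.
4 ≥ 3, so Quill Systems became eligible.

Yes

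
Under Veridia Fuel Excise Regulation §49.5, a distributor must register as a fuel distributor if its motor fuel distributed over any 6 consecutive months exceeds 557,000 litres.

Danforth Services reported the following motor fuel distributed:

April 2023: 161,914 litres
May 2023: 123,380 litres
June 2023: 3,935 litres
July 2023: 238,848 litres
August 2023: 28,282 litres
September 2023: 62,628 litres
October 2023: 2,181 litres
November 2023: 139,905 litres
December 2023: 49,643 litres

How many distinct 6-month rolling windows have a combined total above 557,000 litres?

1

April 2023–September 2023: 161,914 litres + 123,380 litres + 3,935 litres + 238,848 litres + 28,282 litres + 62,628 litres = 618,987 litres (over)
May 2023–October 2023: 123,380 litres + 3,935 litres + 238,848 litres + 28,282 litres + 62,628 litres + 2,181 litres = 459,254 litres (under)
June 2023–November 2023: 3,935 litres + 238,848 litres + 28,282 litres + 62,628 litres + 2,181 litres + 139,905 litres = 475,779 litres (under)
July 2023–December 2023: 238,848 litres + 28,282 litres + 62,628 litres + 2,181 litres + 139,905 litres + 49,643 litres = 521,487 litres (under)
1 window exceeds the threshold.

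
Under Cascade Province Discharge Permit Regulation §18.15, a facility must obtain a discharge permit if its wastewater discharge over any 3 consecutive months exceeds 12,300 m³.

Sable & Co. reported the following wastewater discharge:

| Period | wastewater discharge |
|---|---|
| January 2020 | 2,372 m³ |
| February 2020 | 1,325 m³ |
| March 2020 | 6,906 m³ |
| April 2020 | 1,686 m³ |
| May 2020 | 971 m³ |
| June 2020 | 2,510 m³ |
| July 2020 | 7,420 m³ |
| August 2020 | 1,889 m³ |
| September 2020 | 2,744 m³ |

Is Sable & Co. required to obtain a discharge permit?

No

January 2020–March 2020: 2,372 m³ + 1,325 m³ + 6,906 m³ = 10,603 m³ (under)
February 2020–April 2020: 1,325 m³ + 6,906 m³ + 1,686 m³ = 9,917 m³ (under)
March 2020–May 2020: 6,906 m³ + 1,686 m³ + 971 m³ = 9,563 m³ (under)
April 2020–June 2020: 1,686 m³ + 971 m³ + 2,510 m³ = 5,167 m³ (under)
May 2020–July 2020: 971 m³ + 2,510 m³ + 7,420 m³ = 10,901 m³ (under)
June 2020–August 2020: 2,510 m³ + 7,420 m³ + 1,889 m³ = 11,819 m³ (under)
July 2020–September 2020: 7,420 m³ + 1,889 m³ + 2,744 m³ = 12,053 m³ (under)
No window exceeds 12,300 m³.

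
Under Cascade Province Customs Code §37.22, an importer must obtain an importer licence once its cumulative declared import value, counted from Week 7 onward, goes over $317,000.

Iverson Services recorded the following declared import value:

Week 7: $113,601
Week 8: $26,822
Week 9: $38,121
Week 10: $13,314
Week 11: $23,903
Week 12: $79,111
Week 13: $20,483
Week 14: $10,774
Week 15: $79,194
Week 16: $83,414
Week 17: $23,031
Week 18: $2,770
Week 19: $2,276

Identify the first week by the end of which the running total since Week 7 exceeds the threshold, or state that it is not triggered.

Through Week 7: $113,601
Through Week 8: $140,423
Through Week 9: $178,544
Through Week 10: $191,858
Through Week 11: $215,761
Through Week 12: $294,872
Through Week 13: $315,355
Through Week 14: $326,129 ← exceeds threshold

Week 14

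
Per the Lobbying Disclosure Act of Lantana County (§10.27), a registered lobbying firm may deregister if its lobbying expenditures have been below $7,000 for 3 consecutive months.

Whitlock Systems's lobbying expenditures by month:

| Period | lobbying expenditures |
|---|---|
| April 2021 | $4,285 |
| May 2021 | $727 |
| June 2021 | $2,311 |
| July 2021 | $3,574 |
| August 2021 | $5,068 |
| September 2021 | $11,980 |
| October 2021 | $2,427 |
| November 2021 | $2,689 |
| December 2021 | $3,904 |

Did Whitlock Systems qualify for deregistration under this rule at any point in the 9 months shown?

Yes

Months below $7,000: April 2021, May 2021, June 2021, July 2021, August 2021, October 2021, November 2021, December 2021.
Longest run of consecutive months below the threshold: 5.
5 ≥ 3, so Whitlock Systems became eligible.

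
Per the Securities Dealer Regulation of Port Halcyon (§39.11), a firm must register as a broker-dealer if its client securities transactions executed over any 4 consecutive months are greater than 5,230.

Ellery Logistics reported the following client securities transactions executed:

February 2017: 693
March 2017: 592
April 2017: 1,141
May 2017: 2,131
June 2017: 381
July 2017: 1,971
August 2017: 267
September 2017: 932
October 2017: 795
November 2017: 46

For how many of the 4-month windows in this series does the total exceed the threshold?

1

February 2017–May 2017: 693 + 592 + 1,141 + 2,131 = 4,557 (under)
March 2017–June 2017: 592 + 1,141 + 2,131 + 381 = 4,245 (under)
April 2017–July 2017: 1,141 + 2,131 + 381 + 1,971 = 5,624 (over)
May 2017–August 2017: 2,131 + 381 + 1,971 + 267 = 4,750 (under)
June 2017–September 2017: 381 + 1,971 + 267 + 932 = 3,551 (under)
July 2017–October 2017: 1,971 + 267 + 932 + 795 = 3,965 (under)
August 2017–November 2017: 267 + 932 + 795 + 46 = 2,040 (under)
1 window exceeds the threshold.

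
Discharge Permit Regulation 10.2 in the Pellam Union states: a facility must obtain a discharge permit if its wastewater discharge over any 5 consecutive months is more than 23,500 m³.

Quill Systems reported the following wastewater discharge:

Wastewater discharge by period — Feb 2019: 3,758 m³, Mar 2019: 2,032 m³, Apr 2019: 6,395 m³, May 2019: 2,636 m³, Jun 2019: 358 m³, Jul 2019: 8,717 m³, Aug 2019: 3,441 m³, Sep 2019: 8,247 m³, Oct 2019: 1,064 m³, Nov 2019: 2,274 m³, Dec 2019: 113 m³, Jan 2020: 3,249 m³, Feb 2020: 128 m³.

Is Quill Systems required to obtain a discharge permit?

Feb 2019–Jun 2019: 3,758 m³ + 2,032 m³ + 6,395 m³ + 2,636 m³ + 358 m³ = 15,179 m³ (under)
Mar 2019–Jul 2019: 2,032 m³ + 6,395 m³ + 2,636 m³ + 358 m³ + 8,717 m³ = 20,138 m³ (under)
Apr 2019–Aug 2019: 6,395 m³ + 2,636 m³ + 358 m³ + 8,717 m³ + 3,441 m³ = 21,547 m³ (under)
May 2019–Sep 2019: 2,636 m³ + 358 m³ + 8,717 m³ + 3,441 m³ + 8,247 m³ = 23,399 m³ (under)
Jun 2019–Oct 2019: 358 m³ + 8,717 m³ + 3,441 m³ + 8,247 m³ + 1,064 m³ = 21,827 m³ (under)
Jul 2019–Nov 2019: 8,717 m³ + 3,441 m³ + 8,247 m³ + 1,064 m³ + 2,274 m³ = 23,743 m³ (over)
Aug 2019–Dec 2019: 3,441 m³ + 8,247 m³ + 1,064 m³ + 2,274 m³ + 113 m³ = 15,139 m³ (under)
Sep 2019–Jan 2020: 8,247 m³ + 1,064 m³ + 2,274 m³ + 113 m³ + 3,249 m³ = 14,947 m³ (under)
Oct 2019–Feb 2020: 1,064 m³ + 2,274 m³ + 113 m³ + 3,249 m³ + 128 m³ = 6,828 m³ (under)
At least one window exceeds 23,500 m³.

Yes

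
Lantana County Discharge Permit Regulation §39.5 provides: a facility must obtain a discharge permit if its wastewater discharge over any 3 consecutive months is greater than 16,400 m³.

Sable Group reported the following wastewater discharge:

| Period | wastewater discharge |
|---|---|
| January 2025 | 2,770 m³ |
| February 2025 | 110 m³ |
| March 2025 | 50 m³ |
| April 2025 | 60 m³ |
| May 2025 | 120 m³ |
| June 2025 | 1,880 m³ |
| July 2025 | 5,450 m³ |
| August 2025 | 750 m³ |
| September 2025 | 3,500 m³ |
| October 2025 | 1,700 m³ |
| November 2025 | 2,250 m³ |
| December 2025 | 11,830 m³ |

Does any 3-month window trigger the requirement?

January 2025–March 2025: 2,770 m³ + 110 m³ + 50 m³ = 2,930 m³ (under)
February 2025–April 2025: 110 m³ + 50 m³ + 60 m³ = 220 m³ (under)
March 2025–May 2025: 50 m³ + 60 m³ + 120 m³ = 230 m³ (under)
April 2025–June 2025: 60 m³ + 120 m³ + 1,880 m³ = 2,060 m³ (under)
May 2025–July 2025: 120 m³ + 1,880 m³ + 5,450 m³ = 7,450 m³ (under)
June 2025–August 2025: 1,880 m³ + 5,450 m³ + 750 m³ = 8,080 m³ (under)
July 2025–September 2025: 5,450 m³ + 750 m³ + 3,500 m³ = 9,700 m³ (under)
August 2025–October 2025: 750 m³ + 3,500 m³ + 1,700 m³ = 5,950 m³ (under)
September 2025–November 2025: 3,500 m³ + 1,700 m³ + 2,250 m³ = 7,450 m³ (under)
October 2025–December 2025: 1,700 m³ + 2,250 m³ + 11,830 m³ = 15,780 m³ (under)
No window exceeds 16,400 m³.

No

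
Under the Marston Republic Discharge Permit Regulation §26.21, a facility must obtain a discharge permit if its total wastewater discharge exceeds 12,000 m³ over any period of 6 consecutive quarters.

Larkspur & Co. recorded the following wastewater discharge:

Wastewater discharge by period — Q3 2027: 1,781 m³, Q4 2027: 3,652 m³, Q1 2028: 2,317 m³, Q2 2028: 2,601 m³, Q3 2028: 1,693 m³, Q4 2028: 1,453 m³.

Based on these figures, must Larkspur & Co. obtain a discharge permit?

Yes

Total wastewater discharge: 1,781 m³ + 3,652 m³ + 2,317 m³ + 2,601 m³ + 1,693 m³ + 1,453 m³ = 13,497 m³.
13,497 m³ > 12,000 m³, so the threshold is exceeded.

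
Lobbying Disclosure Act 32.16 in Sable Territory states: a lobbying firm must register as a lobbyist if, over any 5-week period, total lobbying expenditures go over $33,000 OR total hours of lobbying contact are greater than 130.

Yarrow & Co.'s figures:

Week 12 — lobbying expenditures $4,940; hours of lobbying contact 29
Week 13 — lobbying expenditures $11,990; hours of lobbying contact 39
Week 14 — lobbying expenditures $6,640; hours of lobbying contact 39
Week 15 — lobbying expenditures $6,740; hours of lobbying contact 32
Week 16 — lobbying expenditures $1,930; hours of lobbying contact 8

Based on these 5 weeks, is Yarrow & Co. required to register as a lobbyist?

Yes

Total lobbying expenditures: $4,940 + $11,990 + $6,640 + $6,740 + $1,930 = $32,240 (≤ $33,000).
Total hours of lobbying contact: 29 + 39 + 39 + 32 + 8 = 147 (> 130).
The test is 'or': at least one threshold is exceeded.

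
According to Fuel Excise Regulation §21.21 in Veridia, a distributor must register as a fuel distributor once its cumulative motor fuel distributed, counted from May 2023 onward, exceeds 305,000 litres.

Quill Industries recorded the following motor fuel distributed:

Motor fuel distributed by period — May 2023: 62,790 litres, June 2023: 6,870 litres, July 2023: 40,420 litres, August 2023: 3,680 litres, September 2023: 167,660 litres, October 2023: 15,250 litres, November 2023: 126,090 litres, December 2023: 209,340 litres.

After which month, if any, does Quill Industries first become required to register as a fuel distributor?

November 2023

Through May 2023: 62,790 litres
Through June 2023: 69,660 litres
Through July 2023: 110,080 litres
Through August 2023: 113,760 litres
Through September 2023: 281,420 litres
Through October 2023: 296,670 litres
Through November 2023: 422,760 litres ← exceeds threshold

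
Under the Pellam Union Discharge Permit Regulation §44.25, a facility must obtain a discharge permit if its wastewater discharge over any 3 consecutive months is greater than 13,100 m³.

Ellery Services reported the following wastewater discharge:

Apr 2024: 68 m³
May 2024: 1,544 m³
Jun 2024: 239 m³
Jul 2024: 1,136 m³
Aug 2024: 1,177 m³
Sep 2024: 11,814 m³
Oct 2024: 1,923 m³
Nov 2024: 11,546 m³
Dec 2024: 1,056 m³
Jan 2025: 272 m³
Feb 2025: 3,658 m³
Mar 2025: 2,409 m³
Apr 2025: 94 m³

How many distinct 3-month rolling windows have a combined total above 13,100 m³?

Apr 2024–Jun 2024: 68 m³ + 1,544 m³ + 239 m³ = 1,851 m³ (under)
May 2024–Jul 2024: 1,544 m³ + 239 m³ + 1,136 m³ = 2,919 m³ (under)
Jun 2024–Aug 2024: 239 m³ + 1,136 m³ + 1,177 m³ = 2,552 m³ (under)
Jul 2024–Sep 2024: 1,136 m³ + 1,177 m³ + 11,814 m³ = 14,127 m³ (over)
Aug 2024–Oct 2024: 1,177 m³ + 11,814 m³ + 1,923 m³ = 14,914 m³ (over)
Sep 2024–Nov 2024: 11,814 m³ + 1,923 m³ + 11,546 m³ = 25,283 m³ (over)
Oct 2024–Dec 2024: 1,923 m³ + 11,546 m³ + 1,056 m³ = 14,525 m³ (over)
Nov 2024–Jan 2025: 11,546 m³ + 1,056 m³ + 272 m³ = 12,874 m³ (under)
Dec 2024–Feb 2025: 1,056 m³ + 272 m³ + 3,658 m³ = 4,986 m³ (under)
Jan 2025–Mar 2025: 272 m³ + 3,658 m³ + 2,409 m³ = 6,339 m³ (under)
Feb 2025–Apr 2025: 3,658 m³ + 2,409 m³ + 94 m³ = 6,161 m³ (under)
4 windows exceed the threshold.

4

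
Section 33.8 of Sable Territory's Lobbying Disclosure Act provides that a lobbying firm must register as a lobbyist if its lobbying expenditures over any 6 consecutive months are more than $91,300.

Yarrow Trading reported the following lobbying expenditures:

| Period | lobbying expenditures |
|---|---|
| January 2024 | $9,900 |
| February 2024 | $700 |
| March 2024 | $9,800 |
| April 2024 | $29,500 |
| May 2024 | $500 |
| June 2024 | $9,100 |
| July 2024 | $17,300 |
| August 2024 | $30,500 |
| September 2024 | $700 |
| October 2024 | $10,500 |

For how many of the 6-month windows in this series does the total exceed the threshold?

January 2024–June 2024: $9,900 + $700 + $9,800 + $29,500 + $500 + $9,100 = $59,500 (under)
February 2024–July 2024: $700 + $9,800 + $29,500 + $500 + $9,100 + $17,300 = $66,900 (under)
March 2024–August 2024: $9,800 + $29,500 + $500 + $9,100 + $17,300 + $30,500 = $96,700 (over)
April 2024–September 2024: $29,500 + $500 + $9,100 + $17,300 + $30,500 + $700 = $87,600 (under)
May 2024–October 2024: $500 + $9,100 + $17,300 + $30,500 + $700 + $10,500 = $68,600 (under)
1 window exceeds the threshold.

1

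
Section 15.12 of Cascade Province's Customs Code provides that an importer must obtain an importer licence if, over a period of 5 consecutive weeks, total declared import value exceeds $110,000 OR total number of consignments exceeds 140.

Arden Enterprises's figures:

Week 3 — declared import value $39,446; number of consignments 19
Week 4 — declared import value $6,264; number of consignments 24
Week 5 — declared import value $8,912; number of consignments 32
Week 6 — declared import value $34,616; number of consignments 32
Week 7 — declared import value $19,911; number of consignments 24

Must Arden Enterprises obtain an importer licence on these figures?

No

Total declared import value: $39,446 + $6,264 + $8,912 + $34,616 + $19,911 = $109,149 (≤ $110,000).
Total number of consignments: 19 + 24 + 32 + 32 + 24 = 131 (≤ 140).
The test is 'or': neither threshold is exceeded.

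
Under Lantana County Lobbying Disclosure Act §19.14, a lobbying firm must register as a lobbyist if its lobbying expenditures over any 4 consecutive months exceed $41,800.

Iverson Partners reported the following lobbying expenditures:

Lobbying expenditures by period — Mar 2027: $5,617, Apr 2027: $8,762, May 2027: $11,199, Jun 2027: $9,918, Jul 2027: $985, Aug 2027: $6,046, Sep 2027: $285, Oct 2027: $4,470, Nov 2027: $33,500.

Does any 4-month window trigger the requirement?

Mar 2027–Jun 2027: $5,617 + $8,762 + $11,199 + $9,918 = $35,496 (under)
Apr 2027–Jul 2027: $8,762 + $11,199 + $9,918 + $985 = $30,864 (under)
May 2027–Aug 2027: $11,199 + $9,918 + $985 + $6,046 = $28,148 (under)
Jun 2027–Sep 2027: $9,918 + $985 + $6,046 + $285 = $17,234 (under)
Jul 2027–Oct 2027: $985 + $6,046 + $285 + $4,470 = $11,786 (under)
Aug 2027–Nov 2027: $6,046 + $285 + $4,470 + $33,500 = $44,301 (over)
At least one window exceeds $41,800.

Yes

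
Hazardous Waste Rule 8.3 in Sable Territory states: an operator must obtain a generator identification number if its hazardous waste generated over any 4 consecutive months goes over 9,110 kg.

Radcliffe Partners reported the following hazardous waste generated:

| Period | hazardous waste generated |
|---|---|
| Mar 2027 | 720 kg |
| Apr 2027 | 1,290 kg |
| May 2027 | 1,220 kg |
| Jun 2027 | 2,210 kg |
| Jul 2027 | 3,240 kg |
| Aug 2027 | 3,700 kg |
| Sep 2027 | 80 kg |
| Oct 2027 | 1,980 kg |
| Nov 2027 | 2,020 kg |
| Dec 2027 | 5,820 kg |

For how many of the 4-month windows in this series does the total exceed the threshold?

3

Mar 2027–Jun 2027: 720 kg + 1,290 kg + 1,220 kg + 2,210 kg = 5,440 kg (under)
Apr 2027–Jul 2027: 1,290 kg + 1,220 kg + 2,210 kg + 3,240 kg = 7,960 kg (under)
May 2027–Aug 2027: 1,220 kg + 2,210 kg + 3,240 kg + 3,700 kg = 10,370 kg (over)
Jun 2027–Sep 2027: 2,210 kg + 3,240 kg + 3,700 kg + 80 kg = 9,230 kg (over)
Jul 2027–Oct 2027: 3,240 kg + 3,700 kg + 80 kg + 1,980 kg = 9,000 kg (under)
Aug 2027–Nov 2027: 3,700 kg + 80 kg + 1,980 kg + 2,020 kg = 7,780 kg (under)
Sep 2027–Dec 2027: 80 kg + 1,980 kg + 2,020 kg + 5,820 kg = 9,900 kg (over)
3 windows exceed the threshold.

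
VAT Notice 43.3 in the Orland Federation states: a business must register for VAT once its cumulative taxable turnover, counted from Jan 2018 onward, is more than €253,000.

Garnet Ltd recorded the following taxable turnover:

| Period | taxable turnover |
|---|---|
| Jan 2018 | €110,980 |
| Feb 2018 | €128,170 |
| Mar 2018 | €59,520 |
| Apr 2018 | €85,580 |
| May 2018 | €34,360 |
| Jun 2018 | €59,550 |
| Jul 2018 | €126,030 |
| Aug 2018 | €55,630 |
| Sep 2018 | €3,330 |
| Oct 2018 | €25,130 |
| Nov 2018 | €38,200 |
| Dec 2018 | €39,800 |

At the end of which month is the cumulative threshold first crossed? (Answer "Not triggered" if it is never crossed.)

Mar 2018

Through Jan 2018: €110,980
Through Feb 2018: €239,150
Through Mar 2018: €298,670 ← exceeds threshold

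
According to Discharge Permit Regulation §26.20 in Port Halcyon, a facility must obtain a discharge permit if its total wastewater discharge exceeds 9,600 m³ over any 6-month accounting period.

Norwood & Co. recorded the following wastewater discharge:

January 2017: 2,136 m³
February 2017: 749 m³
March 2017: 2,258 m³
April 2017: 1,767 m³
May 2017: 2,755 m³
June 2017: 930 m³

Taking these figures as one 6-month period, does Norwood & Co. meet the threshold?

Total wastewater discharge: 2,136 m³ + 749 m³ + 2,258 m³ + 1,767 m³ + 2,755 m³ + 930 m³ = 10,595 m³.
10,595 m³ > 9,600 m³, so the threshold is exceeded.

Yes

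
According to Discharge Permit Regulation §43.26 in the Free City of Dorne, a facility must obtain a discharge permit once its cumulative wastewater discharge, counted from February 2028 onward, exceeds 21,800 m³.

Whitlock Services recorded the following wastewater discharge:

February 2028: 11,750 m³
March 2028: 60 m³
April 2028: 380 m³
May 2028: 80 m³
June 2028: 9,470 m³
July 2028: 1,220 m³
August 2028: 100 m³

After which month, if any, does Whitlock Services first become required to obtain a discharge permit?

July 2028

Through February 2028: 11,750 m³
Through March 2028: 11,810 m³
Through April 2028: 12,190 m³
Through May 2028: 12,270 m³
Through June 2028: 21,740 m³
Through July 2028: 22,960 m³ ← exceeds threshold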